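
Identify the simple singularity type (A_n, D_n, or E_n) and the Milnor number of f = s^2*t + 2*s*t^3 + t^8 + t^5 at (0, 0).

Type D9, Milnor number mu = 9.

The Hessian of f at 0 has rank 0. Corank 2; j^3 = s^2*t has shape L^2 M (L != M), so D-series; mu = 9 gives D_9.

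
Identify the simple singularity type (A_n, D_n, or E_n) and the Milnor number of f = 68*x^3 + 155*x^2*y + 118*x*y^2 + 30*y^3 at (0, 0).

The Hessian of f at 0 has rank 0. Corank 2; j^3 = (4*x + 3*y)*(17*x^2 + 26*x*y + 10*y^2) splits into three distinct lines over C (the quadratic factor has nonzero discriminant), so D_4.

Type D4, Milnor number mu = 4.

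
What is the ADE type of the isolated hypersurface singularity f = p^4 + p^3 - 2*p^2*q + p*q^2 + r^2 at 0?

The Hessian of f at 0 is [[0, 0, 0], [0, 0, 0], [0, 0, 2]] with rank 1, so corank 2. A Groebner basis of the Jacobian ideal J(f) in C{p,q,r} is {p*q^2 - p*q/4 + q^2/4, -p*q/4 + q^3 + q^2/4, p^2 - p*q, r}; counting standard monomials gives mu = 5. Corank 2; j^3 = p*(p - q)^2 has shape L^2 M (L != M), so D-series; mu = 5 gives D_5.

D_{5}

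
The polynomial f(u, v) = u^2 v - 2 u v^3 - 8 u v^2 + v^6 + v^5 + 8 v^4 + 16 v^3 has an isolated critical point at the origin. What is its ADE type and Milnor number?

Type D7, Milnor number mu = 7.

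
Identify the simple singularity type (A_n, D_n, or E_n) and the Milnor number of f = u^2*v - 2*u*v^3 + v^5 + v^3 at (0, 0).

The Hessian of f at 0 has rank 0. Corank 2; j^3 = v*(u^2 + v^2) splits into three distinct lines over C (the quadratic factor has nonzero discriminant), so D_4.

Type D4, Milnor number mu = 4.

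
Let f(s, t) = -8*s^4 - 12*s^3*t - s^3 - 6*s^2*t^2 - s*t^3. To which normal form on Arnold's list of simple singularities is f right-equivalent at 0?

The Hessian of f at 0 has rank 0. Corank 2; j^3 = -s^3 is a perfect cube, so E-series; the 4-jet and mu = 7 give E_7.

E_{7}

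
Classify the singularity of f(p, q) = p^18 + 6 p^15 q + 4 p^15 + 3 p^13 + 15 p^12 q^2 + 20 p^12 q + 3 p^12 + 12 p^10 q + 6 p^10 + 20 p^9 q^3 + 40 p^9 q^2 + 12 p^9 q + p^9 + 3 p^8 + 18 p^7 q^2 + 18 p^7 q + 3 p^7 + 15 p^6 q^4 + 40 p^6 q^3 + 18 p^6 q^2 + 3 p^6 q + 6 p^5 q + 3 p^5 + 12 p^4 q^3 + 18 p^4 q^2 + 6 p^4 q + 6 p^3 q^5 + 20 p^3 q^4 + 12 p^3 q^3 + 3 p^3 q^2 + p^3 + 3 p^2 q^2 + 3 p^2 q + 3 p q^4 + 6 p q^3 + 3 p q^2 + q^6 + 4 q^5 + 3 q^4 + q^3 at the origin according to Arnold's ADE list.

E_8

The Hessian of f at 0 has rank 0. Corank 2; j^3 = (p + q)^3 is a perfect cube, so E-series; the 5-jet and mu = 8 give E_8.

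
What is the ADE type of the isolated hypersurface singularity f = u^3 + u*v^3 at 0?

E_7

The Hessian of f at 0 is [[0, 0], [0, 0]] with rank 0, so corank 2. A Groebner basis of the Jacobian ideal J(f) in C{u,v} is {u^3, u*v^2, 3*u^2 + v^3}; counting standard monomials gives mu = 7. Corank 2; j^3 = u^3 is a perfect cube, so E-series; the 4-jet and mu = 7 give E_7.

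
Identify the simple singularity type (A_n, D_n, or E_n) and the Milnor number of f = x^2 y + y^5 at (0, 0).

The Hessian of f at 0 is [[0, 0], [0, 0]] with rank 0, so corank 2. A Groebner basis of the Jacobian ideal J(f) in C{x,y} is {x^2/5 + y^4, x^3, x*y}; counting standard monomials gives mu = 6. Corank 2; j^3 = x^2*y has shape L^2 M (L != M), so D-series; mu = 6 gives D_6.

Type D6, Milnor number mu = 6.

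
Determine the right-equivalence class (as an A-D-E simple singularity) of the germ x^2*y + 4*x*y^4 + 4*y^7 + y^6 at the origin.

The Hessian of f at 0 has rank 0. Corank 2; j^3 = x^2*y has shape L^2 M (L != M), so D-series; mu = 7 gives D_7.

D_7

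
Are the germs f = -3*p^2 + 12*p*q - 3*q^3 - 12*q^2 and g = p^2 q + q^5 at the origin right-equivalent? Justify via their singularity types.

No.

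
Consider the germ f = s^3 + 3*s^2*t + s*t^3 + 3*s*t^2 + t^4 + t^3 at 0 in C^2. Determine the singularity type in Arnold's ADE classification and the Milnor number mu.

The Hessian of f at 0 has rank 0. Corank 2; j^3 = (s + t)^3 is a perfect cube, so E-series; the 4-jet and mu = 7 give E_7.

Type E_{7}, Milnor number mu = 7.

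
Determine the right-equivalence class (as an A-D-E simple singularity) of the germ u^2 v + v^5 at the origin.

The Hessian of f at 0 is [[0, 0], [0, 0]] with rank 0, so corank 2. A Groebner basis of the Jacobian ideal J(f) in C{u,v} is {u^2/5 + v^4, u^3, u*v}; counting standard monomials gives mu = 6. Corank 2; j^3 = u^2*v has shape L^2 M (L != M), so D-series; mu = 6 gives D_6.

D_{6}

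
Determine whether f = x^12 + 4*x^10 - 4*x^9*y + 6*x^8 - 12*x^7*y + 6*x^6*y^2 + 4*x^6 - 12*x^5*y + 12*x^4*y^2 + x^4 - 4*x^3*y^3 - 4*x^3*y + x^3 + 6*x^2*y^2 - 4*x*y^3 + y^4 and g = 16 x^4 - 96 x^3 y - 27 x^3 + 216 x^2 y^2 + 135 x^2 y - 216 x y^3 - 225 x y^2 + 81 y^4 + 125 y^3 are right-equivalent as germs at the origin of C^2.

Yes.

The Hessian of f at 0 has rank 0. Corank 2; j^3 = x^3 is a perfect cube, so E-series; the 4-jet and mu = 6 give E_6. The Hessian of g at 0 has rank 0. Corank 2; j^3 = -(3*x - 5*y)^3 is a perfect cube, so E-series; the 4-jet and mu = 6 give E_6. Both have type E_6, hence right-equivalent.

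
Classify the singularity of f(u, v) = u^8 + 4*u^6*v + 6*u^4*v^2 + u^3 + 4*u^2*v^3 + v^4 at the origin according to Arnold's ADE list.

The Hessian of f at 0 has rank 0. Corank 2; j^3 = u^3 is a perfect cube, so E-series; the 4-jet and mu = 6 give E_6.

E6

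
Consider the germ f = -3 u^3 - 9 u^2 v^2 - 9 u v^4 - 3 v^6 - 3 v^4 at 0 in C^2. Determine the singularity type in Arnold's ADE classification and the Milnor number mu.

The Hessian of f at 0 is [[0, 0], [0, 0]] with rank 0, so corank 2. A Groebner basis of the Jacobian ideal J(f) in C{u,v} is {u^3, u^2*v, u^2/2 + u*v^2, v^3}; counting standard monomials gives mu = 6. Corank 2; j^3 = -3*u^3 is a perfect cube, so E-series; the 4-jet and mu = 6 give E_6.

Type E6, Milnor number mu = 6.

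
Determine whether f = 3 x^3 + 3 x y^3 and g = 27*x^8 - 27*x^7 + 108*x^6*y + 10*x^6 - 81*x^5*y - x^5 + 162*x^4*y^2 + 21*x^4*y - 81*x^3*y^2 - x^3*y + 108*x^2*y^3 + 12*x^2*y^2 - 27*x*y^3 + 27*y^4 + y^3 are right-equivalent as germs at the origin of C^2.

Yes.

The Hessian of f at 0 has rank 0. Corank 2; j^3 = 3*x^3 is a perfect cube, so E-series; the 4-jet and mu = 7 give E_7. The Hessian of g at 0 has rank 0. Corank 2; j^3 = y^3 is a perfect cube, so E-series; the 4-jet and mu = 7 give E_7. Both have type E_7, hence right-equivalent.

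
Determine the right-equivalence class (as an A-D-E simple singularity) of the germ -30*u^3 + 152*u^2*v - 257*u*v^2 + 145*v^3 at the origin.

D_4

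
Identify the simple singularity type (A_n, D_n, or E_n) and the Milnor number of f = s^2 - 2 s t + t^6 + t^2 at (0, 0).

The Hessian of f at 0 has rank 1. Corank 1: A-series; mu = 5 gives A_5.

Type A5, Milnor number mu = 5.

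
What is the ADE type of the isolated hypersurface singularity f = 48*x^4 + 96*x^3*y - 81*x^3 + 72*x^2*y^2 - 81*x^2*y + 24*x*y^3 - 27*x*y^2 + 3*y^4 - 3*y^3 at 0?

The Hessian of f at 0 has rank 0. Corank 2; j^3 = -3*(3*x + y)^3 is a perfect cube, so E-series; the 4-jet and mu = 6 give E_6.

E_{6}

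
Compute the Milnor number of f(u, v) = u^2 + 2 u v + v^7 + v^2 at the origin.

6

The Hessian of f at 0 has rank 1. Corank 1: A-series; mu = 6 gives A_6.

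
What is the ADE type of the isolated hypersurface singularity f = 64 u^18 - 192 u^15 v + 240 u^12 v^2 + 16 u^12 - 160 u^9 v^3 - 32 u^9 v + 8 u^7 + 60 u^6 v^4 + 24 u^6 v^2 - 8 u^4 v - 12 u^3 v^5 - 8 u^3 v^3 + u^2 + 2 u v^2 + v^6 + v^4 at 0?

A_{5}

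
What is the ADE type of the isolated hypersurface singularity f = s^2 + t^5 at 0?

A_{4}

The Hessian of f at 0 has rank 1. Corank 1: A-series; mu = 4 gives A_4.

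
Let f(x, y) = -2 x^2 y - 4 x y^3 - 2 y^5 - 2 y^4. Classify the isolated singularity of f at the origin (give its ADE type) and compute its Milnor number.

Type D_{5}, Milnor number mu = 5.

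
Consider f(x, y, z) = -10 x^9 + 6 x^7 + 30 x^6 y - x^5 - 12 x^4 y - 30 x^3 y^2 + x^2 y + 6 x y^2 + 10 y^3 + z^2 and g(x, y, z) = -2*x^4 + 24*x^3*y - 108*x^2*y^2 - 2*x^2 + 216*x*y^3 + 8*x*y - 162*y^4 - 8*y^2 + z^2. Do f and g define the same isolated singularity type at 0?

The Hessian of f at 0 has rank 1. Corank 2; j^3 = y*(x^2 + 6*x*y + 10*y^2) splits into three distinct lines over C (the quadratic factor has nonzero discriminant), so D_4. The Hessian of g at 0 has rank 2. Corank 1: A-series; mu = 3 gives A_3. f is D_4 but g is A_3, hence not right-equivalent.

No.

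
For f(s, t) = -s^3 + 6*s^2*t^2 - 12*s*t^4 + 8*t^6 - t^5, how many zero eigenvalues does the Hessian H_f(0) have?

2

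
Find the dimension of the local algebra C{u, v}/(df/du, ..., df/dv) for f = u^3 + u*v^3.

The Hessian of f at 0 has rank 0. Corank 2; j^3 = u^3 is a perfect cube, so E-series; the 4-jet and mu = 7 give E_7.

7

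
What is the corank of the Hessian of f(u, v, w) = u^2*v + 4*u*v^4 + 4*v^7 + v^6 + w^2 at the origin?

2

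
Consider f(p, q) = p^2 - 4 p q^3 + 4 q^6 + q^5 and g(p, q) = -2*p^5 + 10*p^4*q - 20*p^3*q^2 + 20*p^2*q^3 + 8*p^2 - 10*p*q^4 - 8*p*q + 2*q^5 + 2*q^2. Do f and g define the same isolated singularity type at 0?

Yes.

The Hessian of f at 0 is [[2, 0], [0, 0]] with rank 1, so corank 1. A Groebner basis of the Jacobian ideal J(f) in C{p,q} is {-p/2 + q^3, p^2, p*q}; counting standard monomials gives mu = 4. Corank 1: A-series; mu = 4 gives A_4. The Hessian of g at 0 is [[16, -8], [-8, 4]] with rank 1, so corank 1. A Groebner basis of the Jacobian ideal J(g) in C{p,q} is {q^4, p - q/2}; counting standard monomials gives mu = 4. Corank 1: A-series; mu = 4 gives A_4. Both have type A_4, hence right-equivalent.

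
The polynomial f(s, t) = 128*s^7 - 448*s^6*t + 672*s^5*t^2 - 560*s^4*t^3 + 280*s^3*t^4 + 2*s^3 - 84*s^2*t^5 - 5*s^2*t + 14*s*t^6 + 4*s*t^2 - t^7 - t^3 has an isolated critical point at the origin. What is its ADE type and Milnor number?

Type D_{8}, Milnor number mu = 8.

The Hessian of f at 0 is [[0, 0], [0, 0]] with rank 0, so corank 2. A Groebner basis of the Jacobian ideal J(f) in C{s,t} is {-s*t/14 + t^6 + t^2/14, s*t^2 - t^3, s^2 - 3*s*t/2 + t^2/2}; counting standard monomials gives mu = 8. Corank 2; j^3 = (s - t)^2*(2*s - t) has shape L^2 M (L != M), so D-series; mu = 8 gives D_8.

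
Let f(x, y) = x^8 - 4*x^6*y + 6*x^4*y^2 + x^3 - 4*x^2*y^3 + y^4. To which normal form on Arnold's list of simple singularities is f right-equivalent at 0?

E_6

The Hessian of f at 0 is [[0, 0], [0, 0]] with rank 0, so corank 2. A Groebner basis of the Jacobian ideal J(f) in C{x,y} is {y^3, x^2}; counting standard monomials gives mu = 6. Corank 2; j^3 = x^3 is a perfect cube, so E-series; the 4-jet and mu = 6 give E_6.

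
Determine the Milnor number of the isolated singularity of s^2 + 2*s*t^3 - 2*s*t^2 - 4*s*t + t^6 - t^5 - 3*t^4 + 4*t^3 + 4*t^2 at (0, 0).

4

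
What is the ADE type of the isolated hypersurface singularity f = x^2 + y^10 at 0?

A_{9}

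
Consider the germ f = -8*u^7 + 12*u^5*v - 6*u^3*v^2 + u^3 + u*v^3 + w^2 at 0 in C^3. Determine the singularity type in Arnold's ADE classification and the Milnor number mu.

The Hessian of f at 0 has rank 1. Corank 2; j^3 = u^3 is a perfect cube, so E-series; the 4-jet and mu = 7 give E_7.

Type E7, Milnor number mu = 7.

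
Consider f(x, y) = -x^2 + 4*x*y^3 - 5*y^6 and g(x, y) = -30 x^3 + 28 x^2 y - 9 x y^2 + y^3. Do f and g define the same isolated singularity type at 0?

No.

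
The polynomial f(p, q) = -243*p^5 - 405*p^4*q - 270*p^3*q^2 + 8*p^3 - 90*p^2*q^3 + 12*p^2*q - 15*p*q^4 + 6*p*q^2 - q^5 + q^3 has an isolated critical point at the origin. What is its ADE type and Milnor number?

The Hessian of f at 0 has rank 0. Corank 2; j^3 = (2*p + q)^3 is a perfect cube, so E-series; the 5-jet and mu = 8 give E_8.

Type E_{8}, Milnor number mu = 8.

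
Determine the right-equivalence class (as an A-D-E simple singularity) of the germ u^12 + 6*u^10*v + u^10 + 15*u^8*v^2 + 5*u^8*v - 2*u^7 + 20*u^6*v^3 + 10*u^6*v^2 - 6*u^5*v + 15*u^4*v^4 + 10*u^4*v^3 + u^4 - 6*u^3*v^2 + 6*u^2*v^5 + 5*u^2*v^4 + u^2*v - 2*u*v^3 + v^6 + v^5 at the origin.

The Hessian of f at 0 has rank 0. Corank 2; j^3 = u^2*v has shape L^2 M (L != M), so D-series; mu = 7 gives D_7.

D_7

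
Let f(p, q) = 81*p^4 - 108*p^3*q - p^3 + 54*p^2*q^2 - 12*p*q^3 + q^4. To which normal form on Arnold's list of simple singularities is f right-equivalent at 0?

E_6

The Hessian of f at 0 is [[0, 0], [0, 0]] with rank 0, so corank 2. A Groebner basis of the Jacobian ideal J(f) in C{p,q} is {q^4, p*q^2 - q^3/9, p^2}; counting standard monomials gives mu = 6. Corank 2; j^3 = -p^3 is a perfect cube, so E-series; the 4-jet and mu = 6 give E_6.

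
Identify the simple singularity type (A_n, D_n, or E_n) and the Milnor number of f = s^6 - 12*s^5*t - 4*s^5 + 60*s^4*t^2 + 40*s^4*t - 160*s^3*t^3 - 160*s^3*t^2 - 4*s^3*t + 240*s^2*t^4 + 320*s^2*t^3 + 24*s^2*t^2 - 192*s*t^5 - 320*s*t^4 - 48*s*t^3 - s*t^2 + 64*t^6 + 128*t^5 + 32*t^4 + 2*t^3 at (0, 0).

The Hessian of f at 0 has rank 0. Corank 2; j^3 = -t^2*(s - 2*t) has shape L^2 M (L != M), so D-series; mu = 7 gives D_7.

Type D_7, Milnor number mu = 7.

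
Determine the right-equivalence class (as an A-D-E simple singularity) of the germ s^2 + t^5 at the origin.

A_4

The Hessian of f at 0 is [[2, 0], [0, 0]] with rank 1, so corank 1. A Groebner basis of the Jacobian ideal J(f) in C{s,t} is {t^4, s}; counting standard monomials gives mu = 4. Corank 1: A-series; mu = 4 gives A_4.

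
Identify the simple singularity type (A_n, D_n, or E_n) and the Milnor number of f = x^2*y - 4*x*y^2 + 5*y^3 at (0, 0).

Type D_{4}, Milnor number mu = 4.

The Hessian of f at 0 has rank 0. Corank 2; j^3 = y*(x^2 - 4*x*y + 5*y^2) splits into three distinct lines over C (the quadratic factor has nonzero discriminant), so D_4.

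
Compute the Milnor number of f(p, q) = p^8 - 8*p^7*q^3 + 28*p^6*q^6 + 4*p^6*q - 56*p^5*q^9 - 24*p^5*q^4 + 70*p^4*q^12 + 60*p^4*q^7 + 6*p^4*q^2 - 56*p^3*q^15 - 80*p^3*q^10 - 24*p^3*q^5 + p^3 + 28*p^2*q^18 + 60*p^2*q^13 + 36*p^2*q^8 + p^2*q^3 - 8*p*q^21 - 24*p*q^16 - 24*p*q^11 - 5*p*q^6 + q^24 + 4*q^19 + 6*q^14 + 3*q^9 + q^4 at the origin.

The Hessian of f at 0 is [[0, 0], [0, 0]] with rank 0, so corank 2. A Groebner basis of the Jacobian ideal J(f) in C{p,q} is {q^3, p^2}; counting standard monomials gives mu = 6. Corank 2; j^3 = p^3 is a perfect cube, so E-series; the 4-jet and mu = 6 give E_6.

6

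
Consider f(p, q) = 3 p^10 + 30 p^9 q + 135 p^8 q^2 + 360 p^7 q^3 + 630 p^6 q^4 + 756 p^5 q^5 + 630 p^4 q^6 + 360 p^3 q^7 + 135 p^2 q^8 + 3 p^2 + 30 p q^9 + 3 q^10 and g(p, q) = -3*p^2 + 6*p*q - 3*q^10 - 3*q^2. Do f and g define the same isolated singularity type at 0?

The Hessian of f at 0 is [[6, 0], [0, 0]] with rank 1, so corank 1. A Groebner basis of the Jacobian ideal J(f) in C{p,q} is {q^9, p}; counting standard monomials gives mu = 9. Corank 1: A-series; mu = 9 gives A_9. The Hessian of g at 0 is [[-6, 6], [6, -6]] with rank 1, so corank 1. A Groebner basis of the Jacobian ideal J(g) in C{p,q} is {q^9, p - q}; counting standard monomials gives mu = 9. Corank 1: A-series; mu = 9 gives A_9. Both have type A_9, hence right-equivalent.

Yes.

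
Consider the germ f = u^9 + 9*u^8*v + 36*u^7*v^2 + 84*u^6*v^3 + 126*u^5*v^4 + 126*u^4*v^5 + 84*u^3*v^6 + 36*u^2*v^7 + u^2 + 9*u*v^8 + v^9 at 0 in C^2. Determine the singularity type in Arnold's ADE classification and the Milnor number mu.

Type A_8, Milnor number mu = 8.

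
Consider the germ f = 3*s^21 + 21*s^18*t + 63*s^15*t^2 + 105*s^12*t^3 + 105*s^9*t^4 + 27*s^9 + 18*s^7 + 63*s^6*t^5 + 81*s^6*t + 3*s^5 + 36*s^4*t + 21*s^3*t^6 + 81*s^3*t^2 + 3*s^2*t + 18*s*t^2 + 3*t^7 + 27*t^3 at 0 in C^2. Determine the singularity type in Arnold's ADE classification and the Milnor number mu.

The Hessian of f at 0 has rank 0. Corank 2; j^3 = 3*t*(s + 3*t)^2 has shape L^2 M (L != M), so D-series; mu = 8 gives D_8.

Type D_8, Milnor number mu = 8.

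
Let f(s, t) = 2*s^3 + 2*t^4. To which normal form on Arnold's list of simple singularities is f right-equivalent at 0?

The Hessian of f at 0 has rank 0. Corank 2; j^3 = 2*s^3 is a perfect cube, so E-series; the 4-jet and mu = 6 give E_6.

E_{6}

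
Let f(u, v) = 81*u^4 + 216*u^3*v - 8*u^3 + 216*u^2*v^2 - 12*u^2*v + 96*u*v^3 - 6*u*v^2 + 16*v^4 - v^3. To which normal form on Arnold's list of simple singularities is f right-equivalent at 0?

E_{6}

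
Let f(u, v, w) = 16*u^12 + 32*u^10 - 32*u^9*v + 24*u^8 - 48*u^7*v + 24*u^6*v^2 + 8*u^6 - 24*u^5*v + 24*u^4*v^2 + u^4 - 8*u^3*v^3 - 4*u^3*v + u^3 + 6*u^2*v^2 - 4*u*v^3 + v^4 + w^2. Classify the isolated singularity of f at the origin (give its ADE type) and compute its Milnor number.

The Hessian of f at 0 is [[0, 0, 0], [0, 0, 0], [0, 0, 2]] with rank 1, so corank 2. A Groebner basis of the Jacobian ideal J(f) in C{u,v,w} is {v^4, u*v^2 - v^3/3, u^2, w}; counting standard monomials gives mu = 6. Corank 2; j^3 = u^3 is a perfect cube, so E-series; the 4-jet and mu = 6 give E_6.

Type E_{6}, Milnor number mu = 6.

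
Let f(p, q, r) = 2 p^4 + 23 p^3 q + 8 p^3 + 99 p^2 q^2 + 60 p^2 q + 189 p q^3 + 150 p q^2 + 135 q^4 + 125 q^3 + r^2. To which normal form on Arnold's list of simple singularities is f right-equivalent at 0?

The Hessian of f at 0 is [[0, 0, 0], [0, 0, 0], [0, 0, 2]] with rank 1, so corank 2. A Groebner basis of the Jacobian ideal J(f) in C{p,q,r} is {768*p^2 + 3840*p*q + q^4 + 8*q^3 + 4800*q^2, p^3 + 660*p^2 + 3300*p*q + 45*q^3/2 + 4125*q^2, p^2*q - 168*p^2 - 840*p*q - 8*q^3 - 1050*q^2, 32*p^2 + p*q^2 + 160*p*q + 17*q^3/6 + 200*q^2, r}; counting standard monomials gives mu = 7. Corank 2; j^3 = (2*p + 5*q)^3 is a perfect cube, so E-series; the 4-jet and mu = 7 give E_7.

E_7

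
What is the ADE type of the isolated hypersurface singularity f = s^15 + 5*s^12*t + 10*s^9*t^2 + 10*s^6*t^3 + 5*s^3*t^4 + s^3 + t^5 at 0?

E_8

The Hessian of f at 0 has rank 0. Corank 2; j^3 = s^3 is a perfect cube, so E-series; the 5-jet and mu = 8 give E_8.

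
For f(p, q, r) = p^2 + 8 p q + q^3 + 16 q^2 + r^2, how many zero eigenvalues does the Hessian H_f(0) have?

1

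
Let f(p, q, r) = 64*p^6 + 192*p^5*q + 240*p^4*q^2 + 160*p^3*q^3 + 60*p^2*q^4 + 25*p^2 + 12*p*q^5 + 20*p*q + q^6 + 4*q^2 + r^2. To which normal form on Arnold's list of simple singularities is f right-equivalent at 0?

The Hessian of f at 0 is [[50, 20, 0], [20, 8, 0], [0, 0, 2]] with rank 2, so corank 1. A Groebner basis of the Jacobian ideal J(f) in C{p,q,r} is {q^5, p + 2*q/5, r}; counting standard monomials gives mu = 5. Corank 1: A-series; mu = 5 gives A_5.

A_{5}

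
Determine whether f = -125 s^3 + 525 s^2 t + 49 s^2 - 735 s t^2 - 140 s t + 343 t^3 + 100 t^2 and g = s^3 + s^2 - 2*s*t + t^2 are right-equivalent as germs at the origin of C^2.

The Hessian of f at 0 is [[98, -140], [-140, 200]] with rank 1, so corank 1. A Groebner basis of the Jacobian ideal J(f) in C{s,t} is {t^2, s - 10*t/7}; counting standard monomials gives mu = 2. Corank 1: A-series; mu = 2 gives A_2. The Hessian of g at 0 is [[2, -2], [-2, 2]] with rank 1, so corank 1. A Groebner basis of the Jacobian ideal J(g) in C{s,t} is {t^2, s - t}; counting standard monomials gives mu = 2. Corank 1: A-series; mu = 2 gives A_2. Both have type A_2, hence right-equivalent.

Yes.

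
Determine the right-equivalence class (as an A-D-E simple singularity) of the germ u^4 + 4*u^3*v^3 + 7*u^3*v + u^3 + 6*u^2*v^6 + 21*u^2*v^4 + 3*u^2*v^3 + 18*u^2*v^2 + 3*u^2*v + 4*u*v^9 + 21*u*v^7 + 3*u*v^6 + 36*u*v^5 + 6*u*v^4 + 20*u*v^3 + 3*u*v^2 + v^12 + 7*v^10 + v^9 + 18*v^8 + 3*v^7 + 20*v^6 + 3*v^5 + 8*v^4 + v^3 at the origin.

E7

The Hessian of f at 0 is [[0, 0], [0, 0]] with rank 0, so corank 2. A Groebner basis of the Jacobian ideal J(f) in C{u,v} is {3*u^2 + 6*u*v + v^4 + v^3 + 3*v^2, u^3 + 9*u^2 + 18*u*v + 4*v^3 + 9*v^2, u^2*v - 5*u^2 - 10*u*v - 8*v^3/3 - 5*v^2, 2*u^2 + u*v^2 + 4*u*v + 5*v^3/3 + 2*v^2}; counting standard monomials gives mu = 7. Corank 2; j^3 = (u + v)^3 is a perfect cube, so E-series; the 4-jet and mu = 7 give E_7.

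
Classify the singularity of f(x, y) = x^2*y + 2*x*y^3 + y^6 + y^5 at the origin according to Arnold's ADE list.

The Hessian of f at 0 has rank 0. Corank 2; j^3 = x^2*y has shape L^2 M (L != M), so D-series; mu = 7 gives D_7.

D_{7}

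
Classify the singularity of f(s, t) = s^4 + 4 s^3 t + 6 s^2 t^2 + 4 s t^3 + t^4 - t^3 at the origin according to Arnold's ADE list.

E_{6}

The Hessian of f at 0 has rank 0. Corank 2; j^3 = -t^3 is a perfect cube, so E-series; the 4-jet and mu = 6 give E_6.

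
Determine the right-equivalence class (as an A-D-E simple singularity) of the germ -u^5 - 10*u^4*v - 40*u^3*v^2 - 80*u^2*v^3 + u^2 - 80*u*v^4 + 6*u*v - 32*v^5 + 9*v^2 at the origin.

A4

The Hessian of f at 0 is [[2, 6], [6, 18]] with rank 1, so corank 1. A Groebner basis of the Jacobian ideal J(f) in C{u,v} is {v^4, u + 3*v}; counting standard monomials gives mu = 4. Corank 1: A-series; mu = 4 gives A_4.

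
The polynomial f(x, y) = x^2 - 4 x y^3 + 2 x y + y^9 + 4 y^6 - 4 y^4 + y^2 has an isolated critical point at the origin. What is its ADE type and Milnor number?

Type A8, Milnor number mu = 8.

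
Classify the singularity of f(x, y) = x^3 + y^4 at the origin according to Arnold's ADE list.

E_6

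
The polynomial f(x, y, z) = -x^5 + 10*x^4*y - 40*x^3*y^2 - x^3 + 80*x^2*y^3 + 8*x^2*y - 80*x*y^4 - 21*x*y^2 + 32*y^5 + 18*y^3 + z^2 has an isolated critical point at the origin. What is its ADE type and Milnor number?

Type D6, Milnor number mu = 6.

The Hessian of f at 0 is [[0, 0, 0], [0, 0, 0], [0, 0, 2]] with rank 1, so corank 2. A Groebner basis of the Jacobian ideal J(f) in C{x,y,z} is {-x*y/5 + y^4 + 3*y^2/5, x*y^2 - 3*y^3, x^2 - 5*x*y + 6*y^2, z}; counting standard monomials gives mu = 6. Corank 2; j^3 = -(x - 3*y)^2*(x - 2*y) has shape L^2 M (L != M), so D-series; mu = 6 gives D_6.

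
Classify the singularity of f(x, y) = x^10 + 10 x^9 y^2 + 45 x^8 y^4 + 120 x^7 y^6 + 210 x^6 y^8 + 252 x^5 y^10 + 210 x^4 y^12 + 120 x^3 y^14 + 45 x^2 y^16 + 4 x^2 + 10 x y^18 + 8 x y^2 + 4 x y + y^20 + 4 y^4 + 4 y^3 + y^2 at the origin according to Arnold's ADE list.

A9

The Hessian of f at 0 is [[8, 4], [4, 2]] with rank 1, so corank 1. A Groebner basis of the Jacobian ideal J(f) in C{x,y} is {x^5 + 5*x^4/2 + 15*x^3*y/4 - 35*x^3/16 - 27*x^2*y/16 + 23*x^2/64 + 27*x*y/128 - x/64 - y/128, x^4*y - 2*x^4 - 5*x^3*y/2 + 5*x^3/4 + 15*x^2*y/16 - 3*x^2/16 - 7*x*y/64 + x/128 + y/256, x + y^2 + y/2}; counting standard monomials gives mu = 9. Corank 1: A-series; mu = 9 gives A_9.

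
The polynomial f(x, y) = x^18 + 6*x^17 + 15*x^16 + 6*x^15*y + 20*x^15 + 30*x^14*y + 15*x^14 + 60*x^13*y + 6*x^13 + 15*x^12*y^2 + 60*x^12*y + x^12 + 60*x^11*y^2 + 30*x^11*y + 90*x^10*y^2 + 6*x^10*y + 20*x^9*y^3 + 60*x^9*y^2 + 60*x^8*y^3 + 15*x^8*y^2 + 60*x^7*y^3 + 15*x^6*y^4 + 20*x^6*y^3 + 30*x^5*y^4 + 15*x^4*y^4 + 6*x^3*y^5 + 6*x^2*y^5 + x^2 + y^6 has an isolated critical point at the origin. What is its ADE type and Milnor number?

Type A_5, Milnor number mu = 5.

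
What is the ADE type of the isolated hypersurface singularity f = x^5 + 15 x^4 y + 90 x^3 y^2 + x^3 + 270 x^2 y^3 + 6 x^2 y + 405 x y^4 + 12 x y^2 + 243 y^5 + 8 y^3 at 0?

The Hessian of f at 0 is [[0, 0], [0, 0]] with rank 0, so corank 2. A Groebner basis of the Jacobian ideal J(f) in C{x,y} is {y^5, x*y^3 + 9*y^4/4, x^2 + 4*x*y + 4*y^2}; counting standard monomials gives mu = 8. Corank 2; j^3 = (x + 2*y)^3 is a perfect cube, so E-series; the 5-jet and mu = 8 give E_8.

E_{8}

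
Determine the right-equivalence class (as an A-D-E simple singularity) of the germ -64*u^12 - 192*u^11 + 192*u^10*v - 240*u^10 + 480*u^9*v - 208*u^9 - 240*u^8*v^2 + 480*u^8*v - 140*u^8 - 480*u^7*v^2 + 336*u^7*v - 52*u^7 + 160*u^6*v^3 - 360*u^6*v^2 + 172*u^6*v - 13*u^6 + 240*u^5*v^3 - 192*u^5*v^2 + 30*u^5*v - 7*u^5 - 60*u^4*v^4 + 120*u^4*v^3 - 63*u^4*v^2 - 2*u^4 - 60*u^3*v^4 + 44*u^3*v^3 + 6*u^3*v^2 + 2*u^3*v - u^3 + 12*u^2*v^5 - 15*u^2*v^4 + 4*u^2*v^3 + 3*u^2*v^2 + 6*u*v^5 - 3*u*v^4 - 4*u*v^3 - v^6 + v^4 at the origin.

The Hessian of f at 0 is [[0, 0], [0, 0]] with rank 0, so corank 2. A Groebner basis of the Jacobian ideal J(f) in C{u,v} is {u^3, u^2*v, u^2/2 + u*v^2, 3*u^2/2 + v^3}; counting standard monomials gives mu = 6. Corank 2; j^3 = -u^3 is a perfect cube, so E-series; the 4-jet and mu = 6 give E_6.

E_{6}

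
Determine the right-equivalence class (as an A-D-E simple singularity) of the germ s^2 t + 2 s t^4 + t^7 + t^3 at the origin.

The Hessian of f at 0 has rank 0. Corank 2; j^3 = t*(s^2 + t^2) splits into three distinct lines over C (the quadratic factor has nonzero discriminant), so D_4.

D_4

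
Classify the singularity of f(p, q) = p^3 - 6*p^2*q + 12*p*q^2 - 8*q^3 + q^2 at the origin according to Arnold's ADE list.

The Hessian of f at 0 is [[0, 0], [0, 2]] with rank 1, so corank 1. A Groebner basis of the Jacobian ideal J(f) in C{p,q} is {p^2, q}; counting standard monomials gives mu = 2. Corank 1: A-series; mu = 2 gives A_2.

A2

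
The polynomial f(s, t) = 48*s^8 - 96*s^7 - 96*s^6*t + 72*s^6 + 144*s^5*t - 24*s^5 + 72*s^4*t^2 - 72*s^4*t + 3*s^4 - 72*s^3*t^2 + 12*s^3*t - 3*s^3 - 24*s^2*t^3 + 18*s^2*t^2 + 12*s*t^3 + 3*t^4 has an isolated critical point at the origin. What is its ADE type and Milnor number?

Type E6, Milnor number mu = 6.

The Hessian of f at 0 has rank 0. Corank 2; j^3 = -3*s^3 is a perfect cube, so E-series; the 4-jet and mu = 6 give E_6.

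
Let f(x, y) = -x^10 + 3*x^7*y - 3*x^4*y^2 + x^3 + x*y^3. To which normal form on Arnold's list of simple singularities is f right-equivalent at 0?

The Hessian of f at 0 has rank 0. Corank 2; j^3 = x^3 is a perfect cube, so E-series; the 4-jet and mu = 7 give E_7.

E_7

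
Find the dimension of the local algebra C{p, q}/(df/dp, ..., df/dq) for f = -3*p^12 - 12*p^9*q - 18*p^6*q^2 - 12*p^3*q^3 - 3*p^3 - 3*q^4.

The Hessian of f at 0 is [[0, 0], [0, 0]] with rank 0, so corank 2. A Groebner basis of the Jacobian ideal J(f) in C{p,q} is {q^3, p^2}; counting standard monomials gives mu = 6. Corank 2; j^3 = -3*p^3 is a perfect cube, so E-series; the 4-jet and mu = 6 give E_6.

6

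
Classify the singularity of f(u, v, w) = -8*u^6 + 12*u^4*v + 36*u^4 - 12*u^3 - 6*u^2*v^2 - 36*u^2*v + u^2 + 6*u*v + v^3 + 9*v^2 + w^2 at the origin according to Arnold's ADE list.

A_{2}

The Hessian of f at 0 has rank 2. Corank 1: A-series; mu = 2 gives A_2.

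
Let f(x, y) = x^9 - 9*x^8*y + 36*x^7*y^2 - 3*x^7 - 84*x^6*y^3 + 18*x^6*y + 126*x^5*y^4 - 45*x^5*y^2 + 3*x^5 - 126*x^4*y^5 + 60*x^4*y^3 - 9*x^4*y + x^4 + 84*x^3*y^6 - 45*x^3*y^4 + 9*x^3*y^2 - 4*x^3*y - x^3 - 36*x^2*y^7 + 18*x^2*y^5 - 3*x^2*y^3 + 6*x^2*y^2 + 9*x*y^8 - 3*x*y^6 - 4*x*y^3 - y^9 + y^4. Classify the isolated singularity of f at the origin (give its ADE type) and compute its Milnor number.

Type E_{6}, Milnor number mu = 6.

The Hessian of f at 0 has rank 0. Corank 2; j^3 = -x^3 is a perfect cube, so E-series; the 4-jet and mu = 6 give E_6.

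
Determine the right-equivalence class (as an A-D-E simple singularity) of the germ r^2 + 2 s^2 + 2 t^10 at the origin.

The Hessian of f at 0 has rank 2. Corank 1: A-series; mu = 9 gives A_9.

A9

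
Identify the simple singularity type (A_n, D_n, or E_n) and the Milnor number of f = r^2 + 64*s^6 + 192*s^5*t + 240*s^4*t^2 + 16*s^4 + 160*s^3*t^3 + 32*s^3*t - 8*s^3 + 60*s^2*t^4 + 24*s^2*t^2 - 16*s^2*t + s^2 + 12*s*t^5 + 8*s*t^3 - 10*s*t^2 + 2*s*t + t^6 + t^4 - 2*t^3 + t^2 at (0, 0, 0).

The Hessian of f at 0 has rank 2. Corank 1: A-series; mu = 5 gives A_5.

Type A5, Milnor number mu = 5.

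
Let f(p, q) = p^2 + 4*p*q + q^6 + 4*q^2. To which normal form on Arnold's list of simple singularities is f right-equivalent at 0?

The Hessian of f at 0 is [[2, 4], [4, 8]] with rank 1, so corank 1. A Groebner basis of the Jacobian ideal J(f) in C{p,q} is {q^5, p + 2*q}; counting standard monomials gives mu = 5. Corank 1: A-series; mu = 5 gives A_5.

A_5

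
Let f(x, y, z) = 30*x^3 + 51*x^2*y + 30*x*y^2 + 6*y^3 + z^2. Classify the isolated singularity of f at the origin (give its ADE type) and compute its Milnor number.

The Hessian of f at 0 is [[0, 0, 0], [0, 0, 0], [0, 0, 2]] with rank 1, so corank 2. A Groebner basis of the Jacobian ideal J(f) in C{x,y,z} is {y^3, x^2 - 2*y^2/11, x*y + 5*y^2/11, z}; counting standard monomials gives mu = 4. Corank 2; j^3 = 3*(2*x + y)*(5*x^2 + 6*x*y + 2*y^2) splits into three distinct lines over C (the quadratic factor has nonzero discriminant), so D_4.

Type D_{4}, Milnor number mu = 4.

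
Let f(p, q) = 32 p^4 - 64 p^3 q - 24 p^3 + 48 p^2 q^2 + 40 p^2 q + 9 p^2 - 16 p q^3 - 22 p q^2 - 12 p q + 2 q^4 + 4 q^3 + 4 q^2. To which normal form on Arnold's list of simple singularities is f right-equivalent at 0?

The Hessian of f at 0 is [[18, -12], [-12, 8]] with rank 1, so corank 1. A Groebner basis of the Jacobian ideal J(f) in C{p,q} is {p^2 - 12*p + 8*q, p*q - 18*p + 12*q, -27*p + q^2 + 18*q}; counting standard monomials gives mu = 3. Corank 1: A-series; mu = 3 gives A_3.

A_{3}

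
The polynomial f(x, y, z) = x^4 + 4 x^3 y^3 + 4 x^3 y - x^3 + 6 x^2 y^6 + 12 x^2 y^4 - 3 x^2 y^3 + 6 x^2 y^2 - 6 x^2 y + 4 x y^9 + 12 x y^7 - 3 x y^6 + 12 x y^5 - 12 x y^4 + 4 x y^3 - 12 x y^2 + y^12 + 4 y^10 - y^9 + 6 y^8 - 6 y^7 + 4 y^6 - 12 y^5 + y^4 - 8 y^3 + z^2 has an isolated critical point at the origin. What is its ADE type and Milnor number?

Type E_6, Milnor number mu = 6.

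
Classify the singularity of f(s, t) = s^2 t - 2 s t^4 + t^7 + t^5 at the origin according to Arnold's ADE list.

D_{6}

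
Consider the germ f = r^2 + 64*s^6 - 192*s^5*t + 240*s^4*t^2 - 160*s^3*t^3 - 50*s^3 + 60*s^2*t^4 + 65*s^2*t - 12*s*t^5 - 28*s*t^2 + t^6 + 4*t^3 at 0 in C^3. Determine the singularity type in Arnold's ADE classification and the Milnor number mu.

Type D7, Milnor number mu = 7.

The Hessian of f at 0 is [[0, 0, 0], [0, 0, 0], [0, 0, 2]] with rank 1, so corank 2. A Groebner basis of the Jacobian ideal J(f) in C{s,t,r} is {15625*s*t/12 + t^5 - 3125*t^2/6, s*t^2 - 2*t^3/5, s^2 - 9*s*t/10 + t^2/5, r}; counting standard monomials gives mu = 7. Corank 2; j^3 = -(2*s - t)*(5*s - 2*t)^2 has shape L^2 M (L != M), so D-series; mu = 7 gives D_7.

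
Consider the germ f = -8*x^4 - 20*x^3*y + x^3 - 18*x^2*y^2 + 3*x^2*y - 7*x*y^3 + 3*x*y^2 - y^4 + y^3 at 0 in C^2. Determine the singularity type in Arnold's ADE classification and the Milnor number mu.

Type E7, Milnor number mu = 7.

The Hessian of f at 0 has rank 0. Corank 2; j^3 = (x + y)^3 is a perfect cube, so E-series; the 4-jet and mu = 7 give E_7.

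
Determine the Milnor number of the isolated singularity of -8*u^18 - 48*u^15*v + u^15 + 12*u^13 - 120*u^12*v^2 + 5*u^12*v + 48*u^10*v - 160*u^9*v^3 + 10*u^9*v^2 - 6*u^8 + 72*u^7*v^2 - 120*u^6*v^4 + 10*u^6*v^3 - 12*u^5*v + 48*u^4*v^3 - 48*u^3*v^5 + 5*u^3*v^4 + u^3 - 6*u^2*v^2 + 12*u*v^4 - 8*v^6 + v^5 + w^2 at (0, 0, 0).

The Hessian of f at 0 is [[0, 0, 0], [0, 0, 0], [0, 0, 2]] with rank 1, so corank 2. A Groebner basis of the Jacobian ideal J(f) in C{u,v,w} is {v^4, u^3, -u^2/4 + u*v^2, w}; counting standard monomials gives mu = 8. Corank 2; j^3 = u^3 is a perfect cube, so E-series; the 5-jet and mu = 8 give E_8.

8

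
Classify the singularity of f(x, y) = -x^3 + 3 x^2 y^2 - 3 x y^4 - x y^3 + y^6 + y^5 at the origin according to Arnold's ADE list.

E_7

The Hessian of f at 0 has rank 0. Corank 2; j^3 = -x^3 is a perfect cube, so E-series; the 4-jet and mu = 7 give E_7.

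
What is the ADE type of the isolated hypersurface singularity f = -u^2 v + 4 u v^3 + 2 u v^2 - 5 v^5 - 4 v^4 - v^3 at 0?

D_6

The Hessian of f at 0 is [[0, 0], [0, 0]] with rank 0, so corank 2. A Groebner basis of the Jacobian ideal J(f) in C{u,v} is {u^3 + 6*u^2 - 25*u*v/2 + 13*v^2/2, u^2*v + 4*u^2 - 17*u*v/2 + 9*v^2/2, 2*u^2 + u*v^2 - 9*u*v/2 + 5*v^2/2, -u*v/2 + v^3 + v^2/2}; counting standard monomials gives mu = 6. Corank 2; j^3 = -v*(u - v)^2 has shape L^2 M (L != M), so D-series; mu = 6 gives D_6.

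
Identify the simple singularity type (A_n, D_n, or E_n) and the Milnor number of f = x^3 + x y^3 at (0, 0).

Type E7, Milnor number mu = 7.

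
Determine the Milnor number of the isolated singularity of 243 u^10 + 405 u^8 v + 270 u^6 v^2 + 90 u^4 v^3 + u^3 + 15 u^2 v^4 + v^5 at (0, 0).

8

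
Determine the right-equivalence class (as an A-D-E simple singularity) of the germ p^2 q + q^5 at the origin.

D_{6}

The Hessian of f at 0 is [[0, 0], [0, 0]] with rank 0, so corank 2. A Groebner basis of the Jacobian ideal J(f) in C{p,q} is {p^2/5 + q^4, p^3, p*q}; counting standard monomials gives mu = 6. Corank 2; j^3 = p^2*q has shape L^2 M (L != M), so D-series; mu = 6 gives D_6.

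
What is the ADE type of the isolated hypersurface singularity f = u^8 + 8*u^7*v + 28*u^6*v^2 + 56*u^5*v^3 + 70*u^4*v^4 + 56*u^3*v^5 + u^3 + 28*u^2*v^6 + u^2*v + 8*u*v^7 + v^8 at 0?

The Hessian of f at 0 has rank 0. Corank 2; j^3 = u^2*(u + v) has shape L^2 M (L != M), so D-series; mu = 9 gives D_9.

D_{9}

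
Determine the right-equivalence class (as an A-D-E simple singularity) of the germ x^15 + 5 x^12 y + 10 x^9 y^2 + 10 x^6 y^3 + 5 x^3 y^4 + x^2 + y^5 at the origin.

The Hessian of f at 0 is [[2, 0], [0, 0]] with rank 1, so corank 1. A Groebner basis of the Jacobian ideal J(f) in C{x,y} is {y^4, x}; counting standard monomials gives mu = 4. Corank 1: A-series; mu = 4 gives A_4.

A_{4}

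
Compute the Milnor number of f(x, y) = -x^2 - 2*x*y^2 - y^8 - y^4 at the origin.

7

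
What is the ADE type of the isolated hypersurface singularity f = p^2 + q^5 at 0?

A_4

The Hessian of f at 0 has rank 1. Corank 1: A-series; mu = 4 gives A_4.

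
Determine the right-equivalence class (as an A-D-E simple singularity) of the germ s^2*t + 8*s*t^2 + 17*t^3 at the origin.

The Hessian of f at 0 is [[0, 0], [0, 0]] with rank 0, so corank 2. A Groebner basis of the Jacobian ideal J(f) in C{s,t} is {t^3, s^2 - 13*t^2, s*t + 4*t^2}; counting standard monomials gives mu = 4. Corank 2; j^3 = t*(s^2 + 8*s*t + 17*t^2) splits into three distinct lines over C (the quadratic factor has nonzero discriminant), so D_4.

D4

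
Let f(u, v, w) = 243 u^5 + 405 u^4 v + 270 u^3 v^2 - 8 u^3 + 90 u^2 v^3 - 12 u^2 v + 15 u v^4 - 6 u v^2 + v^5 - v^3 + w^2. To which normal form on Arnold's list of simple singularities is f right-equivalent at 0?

E8

The Hessian of f at 0 has rank 1. Corank 2; j^3 = -(2*u + v)^3 is a perfect cube, so E-series; the 5-jet and mu = 8 give E_8.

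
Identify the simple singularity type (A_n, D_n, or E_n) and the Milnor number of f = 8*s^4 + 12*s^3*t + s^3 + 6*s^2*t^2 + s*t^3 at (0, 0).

The Hessian of f at 0 is [[0, 0], [0, 0]] with rank 0, so corank 2. A Groebner basis of the Jacobian ideal J(f) in C{s,t} is {3*s^2/4 + t^4 + t^3/4, s^3, s^2*t - s^2/4 - t^3/12, s^2 + s*t^2 + t^3/3}; counting standard monomials gives mu = 7. Corank 2; j^3 = s^3 is a perfect cube, so E-series; the 4-jet and mu = 7 give E_7.

Type E7, Milnor number mu = 7.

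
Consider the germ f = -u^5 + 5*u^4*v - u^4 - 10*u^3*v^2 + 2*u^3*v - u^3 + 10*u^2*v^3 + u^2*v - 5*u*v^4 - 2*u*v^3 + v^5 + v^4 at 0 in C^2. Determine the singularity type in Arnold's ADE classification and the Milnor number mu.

The Hessian of f at 0 has rank 0. Corank 2; j^3 = -u^2*(u - v) has shape L^2 M (L != M), so D-series; mu = 5 gives D_5.

Type D_5, Milnor number mu = 5.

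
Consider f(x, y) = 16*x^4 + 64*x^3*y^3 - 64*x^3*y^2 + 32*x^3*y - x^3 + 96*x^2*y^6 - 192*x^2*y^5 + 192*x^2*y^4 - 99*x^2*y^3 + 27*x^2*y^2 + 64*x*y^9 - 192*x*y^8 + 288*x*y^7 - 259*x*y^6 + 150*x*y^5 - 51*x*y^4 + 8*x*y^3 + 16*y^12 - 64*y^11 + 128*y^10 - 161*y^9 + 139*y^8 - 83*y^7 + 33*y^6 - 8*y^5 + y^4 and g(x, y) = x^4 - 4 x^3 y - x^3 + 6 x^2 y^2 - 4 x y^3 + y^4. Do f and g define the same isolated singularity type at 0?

Yes.

The Hessian of f at 0 has rank 0. Corank 2; j^3 = -x^3 is a perfect cube, so E-series; the 4-jet and mu = 6 give E_6. The Hessian of g at 0 has rank 0. Corank 2; j^3 = -x^3 is a perfect cube, so E-series; the 4-jet and mu = 6 give E_6. Both have type E_6, hence right-equivalent.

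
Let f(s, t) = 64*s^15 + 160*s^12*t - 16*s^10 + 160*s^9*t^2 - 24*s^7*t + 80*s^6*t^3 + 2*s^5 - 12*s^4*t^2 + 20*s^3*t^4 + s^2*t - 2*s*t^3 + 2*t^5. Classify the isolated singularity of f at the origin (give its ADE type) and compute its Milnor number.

Type D_6, Milnor number mu = 6.

The Hessian of f at 0 has rank 0. Corank 2; j^3 = s^2*t has shape L^2 M (L != M), so D-series; mu = 6 gives D_6.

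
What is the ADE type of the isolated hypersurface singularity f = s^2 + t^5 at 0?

A_{4}

The Hessian of f at 0 has rank 1. Corank 1: A-series; mu = 4 gives A_4.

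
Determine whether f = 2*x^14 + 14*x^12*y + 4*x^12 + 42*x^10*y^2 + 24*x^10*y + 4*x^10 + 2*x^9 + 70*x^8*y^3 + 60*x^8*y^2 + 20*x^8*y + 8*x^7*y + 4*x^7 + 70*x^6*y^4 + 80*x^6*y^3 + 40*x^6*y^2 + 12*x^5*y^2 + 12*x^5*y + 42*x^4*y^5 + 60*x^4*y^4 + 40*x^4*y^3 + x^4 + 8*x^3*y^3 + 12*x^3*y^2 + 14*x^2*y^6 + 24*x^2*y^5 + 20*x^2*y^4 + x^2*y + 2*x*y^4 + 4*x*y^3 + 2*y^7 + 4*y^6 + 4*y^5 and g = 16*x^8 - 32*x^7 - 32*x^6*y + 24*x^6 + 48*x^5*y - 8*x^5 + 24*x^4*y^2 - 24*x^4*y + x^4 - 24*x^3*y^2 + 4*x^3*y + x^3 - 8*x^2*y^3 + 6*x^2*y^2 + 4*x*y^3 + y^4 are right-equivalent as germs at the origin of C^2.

No.

The Hessian of f at 0 is [[0, 0], [0, 0]] with rank 0, so corank 2. A Groebner basis of the Jacobian ideal J(f) in C{x,y} is {65*x^2/58 + x*y^3 + 72*x*y^2/29 - 14*x*y/29 - 28*y^3/29, 8*x^2/29 + 32*x*y^2/29 - 3*x*y/29 + y^4 - 6*y^3/29, x^3 + 4*x^2/29 + 16*x*y^2/29 - 16*x*y/29 - 32*y^3/29, x^2*y - 66*x^2/29 - 148*x*y^2/29 + 32*x*y/29 + 64*y^3/29}; counting standard monomials gives mu = 8. Corank 2; j^3 = x^2*y has shape L^2 M (L != M), so D-series; mu = 8 gives D_8. The Hessian of g at 0 is [[0, 0], [0, 0]] with rank 0, so corank 2. A Groebner basis of the Jacobian ideal J(g) in C{x,y} is {y^4, x*y^2 + y^3/3, x^2}; counting standard monomials gives mu = 6. Corank 2; j^3 = x^3 is a perfect cube, so E-series; the 4-jet and mu = 6 give E_6. f is D_8 but g is E_6, hence not right-equivalent.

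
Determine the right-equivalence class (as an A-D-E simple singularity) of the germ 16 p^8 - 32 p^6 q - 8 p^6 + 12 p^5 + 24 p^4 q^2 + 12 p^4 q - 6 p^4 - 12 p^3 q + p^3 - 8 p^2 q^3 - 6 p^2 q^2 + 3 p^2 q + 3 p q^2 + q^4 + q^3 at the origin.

The Hessian of f at 0 has rank 0. Corank 2; j^3 = (p + q)^3 is a perfect cube, so E-series; the 4-jet and mu = 6 give E_6.

E6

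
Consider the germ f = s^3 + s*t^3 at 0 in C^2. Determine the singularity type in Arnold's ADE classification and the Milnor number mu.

The Hessian of f at 0 has rank 0. Corank 2; j^3 = s^3 is a perfect cube, so E-series; the 4-jet and mu = 7 give E_7.

Type E_{7}, Milnor number mu = 7.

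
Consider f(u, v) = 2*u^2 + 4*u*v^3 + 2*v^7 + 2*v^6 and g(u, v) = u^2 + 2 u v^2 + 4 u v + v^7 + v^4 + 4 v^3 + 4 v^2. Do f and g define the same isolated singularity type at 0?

Yes.

The Hessian of f at 0 is [[4, 0], [0, 0]] with rank 1, so corank 1. A Groebner basis of the Jacobian ideal J(f) in C{u,v} is {u + v^3, u^2}; counting standard monomials gives mu = 6. Corank 1: A-series; mu = 6 gives A_6. The Hessian of g at 0 is [[2, 4], [4, 8]] with rank 1, so corank 1. A Groebner basis of the Jacobian ideal J(g) in C{u,v} is {u^3 + 6*u^2*v - 12*u^2 - 32*u*v + 16*u + 32*v, u + v^2 + 2*v}; counting standard monomials gives mu = 6. Corank 1: A-series; mu = 6 gives A_6. Both have type A_6, hence right-equivalent.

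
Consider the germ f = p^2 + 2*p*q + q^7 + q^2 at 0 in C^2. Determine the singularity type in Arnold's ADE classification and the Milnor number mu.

The Hessian of f at 0 has rank 1. Corank 1: A-series; mu = 6 gives A_6.

Type A_{6}, Milnor number mu = 6.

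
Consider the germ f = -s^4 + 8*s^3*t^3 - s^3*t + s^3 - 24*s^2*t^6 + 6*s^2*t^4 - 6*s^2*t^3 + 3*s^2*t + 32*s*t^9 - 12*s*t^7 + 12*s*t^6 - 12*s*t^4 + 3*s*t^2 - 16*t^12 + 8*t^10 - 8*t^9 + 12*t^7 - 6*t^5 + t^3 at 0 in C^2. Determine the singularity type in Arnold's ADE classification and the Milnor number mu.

The Hessian of f at 0 is [[0, 0], [0, 0]] with rank 0, so corank 2. A Groebner basis of the Jacobian ideal J(f) in C{s,t} is {3*s^2 + 6*s*t + t^4 + t^3 + 3*t^2, s^3 - 3*s^2 - 6*s*t - 3*t^2, s^2*t + 3*s^2 + 6*s*t + 3*t^2, -2*s^2 + s*t^2 - 4*s*t + t^3/3 - 2*t^2}; counting standard monomials gives mu = 7. Corank 2; j^3 = (s + t)^3 is a perfect cube, so E-series; the 4-jet and mu = 7 give E_7.

Type E_{7}, Milnor number mu = 7.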